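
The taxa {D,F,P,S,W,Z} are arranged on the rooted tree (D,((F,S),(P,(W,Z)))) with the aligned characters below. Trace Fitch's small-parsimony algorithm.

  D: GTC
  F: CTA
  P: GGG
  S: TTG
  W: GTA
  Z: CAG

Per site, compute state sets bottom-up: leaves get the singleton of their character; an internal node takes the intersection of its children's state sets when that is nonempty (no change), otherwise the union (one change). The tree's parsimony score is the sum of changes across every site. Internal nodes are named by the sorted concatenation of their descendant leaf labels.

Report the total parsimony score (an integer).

site 0, node FS: F={C} ∪ S={T} → {C,T} (+1)
site 0, node WZ: W={G} ∪ Z={C} → {C,G} (+1)
site 0, node PWZ: P={G} ∩ WZ={C,G} → {G} (+0)
site 0, node FPSWZ: FS={C,T} ∪ PWZ={G} → {C,G,T} (+1)
site 0, node DFPSWZ: D={G} ∩ FPSWZ={C,G,T} → {G} (+0)
site 1, node FS: F={T} ∩ S={T} → {T} (+0)
site 1, node WZ: W={T} ∪ Z={A} → {A,T} (+1)
site 1, node PWZ: P={G} ∪ WZ={A,T} → {A,G,T} (+1)
site 1, node FPSWZ: FS={T} ∩ PWZ={A,G,T} → {T} (+0)
site 1, node DFPSWZ: D={T} ∩ FPSWZ={T} → {T} (+0)
site 2, node FS: F={A} ∪ S={G} → {A,G} (+1)
site 2, node WZ: W={A} ∪ Z={G} → {A,G} (+1)
site 2, node PWZ: P={G} ∩ WZ={A,G} → {G} (+0)
site 2, node FPSWZ: FS={A,G} ∩ PWZ={G} → {G} (+0)
site 2, node DFPSWZ: D={C} ∪ FPSWZ={G} → {C,G} (+1)
per-site changes: [3, 2, 3]; total = 8

8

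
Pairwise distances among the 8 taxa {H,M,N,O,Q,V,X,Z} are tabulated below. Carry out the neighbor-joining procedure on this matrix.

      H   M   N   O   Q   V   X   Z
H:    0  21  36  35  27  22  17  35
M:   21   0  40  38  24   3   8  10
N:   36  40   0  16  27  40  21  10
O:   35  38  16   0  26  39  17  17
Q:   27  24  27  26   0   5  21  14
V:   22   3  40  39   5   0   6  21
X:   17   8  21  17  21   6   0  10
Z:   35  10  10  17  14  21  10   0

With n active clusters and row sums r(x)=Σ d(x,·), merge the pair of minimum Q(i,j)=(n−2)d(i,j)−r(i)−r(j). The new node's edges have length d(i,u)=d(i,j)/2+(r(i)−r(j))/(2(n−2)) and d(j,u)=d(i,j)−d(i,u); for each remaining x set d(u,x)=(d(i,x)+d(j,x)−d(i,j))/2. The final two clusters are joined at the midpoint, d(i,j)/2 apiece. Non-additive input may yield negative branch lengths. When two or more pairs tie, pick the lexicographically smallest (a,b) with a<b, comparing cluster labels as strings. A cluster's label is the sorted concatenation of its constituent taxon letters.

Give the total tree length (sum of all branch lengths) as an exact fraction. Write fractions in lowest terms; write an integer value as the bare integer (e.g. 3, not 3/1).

2067/32

step 1: merge (N,O) at d=16, Q=-282; branch lengths N→49/6, O→47/6; new cluster NO
  updated: d(H,NO)=55/2, d(M,NO)=31, d(NO,Q)=37/2, d(NO,V)=63/2, d(NO,X)=11, d(NO,Z)=11/2
step 2: merge (NO,Z) at d=11/2, Q=-193; branch lengths NO→57/10, Z→-1/5; new cluster NOZ
  updated: d(H,NOZ)=57/2, d(M,NOZ)=71/4, d(NOZ,Q)=27/2, d(NOZ,V)=47/2, d(NOZ,X)=31/4
step 3: merge (Q,V) at d=5, Q=-130; branch lengths Q→51/8, V→-11/8; new cluster QV
  updated: d(H,QV)=22, d(M,QV)=11, d(NOZ,QV)=16, d(QV,X)=11
step 4: merge (NOZ,X) at d=31/4, Q=-181/2; branch lengths NOZ→33/4, X→-1/2; new cluster NOXZ
  updated: d(H,NOXZ)=151/8, d(M,NOXZ)=9, d(NOXZ,QV)=77/8
step 5: merge (H,NOXZ) at d=151/8, Q=-493/8; branch lengths H→497/32, NOXZ→107/32; new cluster HNOXZ
  updated: d(HNOXZ,M)=89/16, d(HNOXZ,QV)=51/8
step 6: merge (HNOXZ,M) at d=89/16, Q=-367/16; branch lengths HNOXZ→15/32, M→163/32; new cluster HMNOXZ
  updated: d(HMNOXZ,QV)=189/32
step 7: merge (HMNOXZ,QV) at d=189/32; branch lengths HMNOXZ→189/64, QV→189/64; new cluster HMNOQVXZ
final tree: (((H:497/32,(((N:49/6,O:47/6):57/10,Z:-1/5):33/4,X:-1/2):107/32):15/32,M:163/32):189/64,(Q:51/8,V:-11/8):189/64)
total length: 2067/32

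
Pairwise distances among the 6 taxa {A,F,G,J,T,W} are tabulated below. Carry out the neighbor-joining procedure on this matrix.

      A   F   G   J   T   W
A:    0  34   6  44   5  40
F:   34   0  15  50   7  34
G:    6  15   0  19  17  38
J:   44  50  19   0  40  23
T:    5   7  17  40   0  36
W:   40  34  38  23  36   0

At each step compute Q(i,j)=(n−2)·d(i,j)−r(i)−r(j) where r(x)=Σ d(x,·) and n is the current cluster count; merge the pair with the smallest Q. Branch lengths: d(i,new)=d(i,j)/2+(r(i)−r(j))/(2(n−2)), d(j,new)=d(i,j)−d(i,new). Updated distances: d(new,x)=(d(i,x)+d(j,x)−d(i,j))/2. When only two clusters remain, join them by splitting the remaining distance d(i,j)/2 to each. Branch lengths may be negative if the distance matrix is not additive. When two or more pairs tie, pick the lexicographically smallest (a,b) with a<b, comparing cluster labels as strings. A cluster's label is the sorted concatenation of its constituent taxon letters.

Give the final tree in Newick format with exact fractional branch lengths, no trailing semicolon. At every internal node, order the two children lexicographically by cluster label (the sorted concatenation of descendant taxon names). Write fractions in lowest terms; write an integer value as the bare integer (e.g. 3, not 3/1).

(((A:29/4,G:-5/4):7/2,(F:26/3,T:-5/3):31/4):69/8,(J:97/8,W:87/8):69/8)

iteration 1: select J,W (d=23, Q=-255); attach at lengths (97/8, 87/8); label the merged cluster JW
  updated: d(A,JW)=61/2, d(F,JW)=61/2, d(G,JW)=17, d(JW,T)=53/2
iteration 2: select F,T (d=7, Q=-121); attach at lengths (26/3, -5/3); label the merged cluster FT
  updated: d(A,FT)=16, d(FT,G)=25/2, d(FT,JW)=25
iteration 3: select A,G (d=6, Q=-76); attach at lengths (29/4, -5/4); label the merged cluster AG
  updated: d(AG,FT)=45/4, d(AG,JW)=83/4
iteration 4: select AG,FT (d=45/4, Q=-57); attach at lengths (7/2, 31/4); label the merged cluster AFGT
  updated: d(AFGT,JW)=69/4
iteration 5: select AFGT,JW (d=69/4); attach at lengths (69/8, 69/8); label the merged cluster AFGJTW
final tree: (((A:29/4,G:-5/4):7/2,(F:26/3,T:-5/3):31/4):69/8,(J:97/8,W:87/8):69/8)
total length: 129/2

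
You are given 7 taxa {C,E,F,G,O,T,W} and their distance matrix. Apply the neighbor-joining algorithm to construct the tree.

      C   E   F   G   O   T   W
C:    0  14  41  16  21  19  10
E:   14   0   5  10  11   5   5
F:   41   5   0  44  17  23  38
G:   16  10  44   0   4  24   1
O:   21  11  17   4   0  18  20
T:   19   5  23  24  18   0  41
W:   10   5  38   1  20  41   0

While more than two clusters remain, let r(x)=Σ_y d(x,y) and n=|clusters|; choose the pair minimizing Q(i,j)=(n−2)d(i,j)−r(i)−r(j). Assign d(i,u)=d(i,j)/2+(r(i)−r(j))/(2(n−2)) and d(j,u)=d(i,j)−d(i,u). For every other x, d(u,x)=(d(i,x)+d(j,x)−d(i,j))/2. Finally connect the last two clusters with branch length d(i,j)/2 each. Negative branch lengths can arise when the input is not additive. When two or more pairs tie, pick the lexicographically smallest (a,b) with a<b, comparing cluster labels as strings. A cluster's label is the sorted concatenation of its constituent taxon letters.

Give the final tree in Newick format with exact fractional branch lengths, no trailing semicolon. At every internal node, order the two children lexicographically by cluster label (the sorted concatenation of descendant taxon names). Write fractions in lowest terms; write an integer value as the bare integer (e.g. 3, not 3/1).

(((((C:27/4,(G:-11/10,W:21/10):23/4):7,O:3):181/32,T:255/32):113/32,E:-209/32):369/64,F:369/64)

iteration 1: select G,W (d=1, Q=-209); attach at lengths (-11/10, 21/10); label the merged cluster GW
  updated: d(C,GW)=25/2, d(E,GW)=7, d(F,GW)=81/2, d(GW,O)=23/2, d(GW,T)=32
iteration 2: select C,GW (d=25/2, Q=-161); attach at lengths (27/4, 23/4); label the merged cluster CGW
  updated: d(CGW,E)=17/4, d(CGW,F)=69/2, d(CGW,O)=10, d(CGW,T)=77/4
iteration 3: select CGW,O (d=10, Q=-94); attach at lengths (7, 3); label the merged cluster CGOW
  updated: d(CGOW,E)=21/8, d(CGOW,F)=83/4, d(CGOW,T)=109/8
iteration 4: select CGOW,T (d=109/8, Q=-411/8); attach at lengths (181/32, 255/32); label the merged cluster CGOTW
  updated: d(CGOTW,E)=-3, d(CGOTW,F)=241/16
iteration 5: select CGOTW,E (d=-3, Q=-273/16); attach at lengths (113/32, -209/32); label the merged cluster CEGOTW
  updated: d(CEGOTW,F)=369/32
iteration 6: select CEGOTW,F (d=369/32); attach at lengths (369/64, 369/64); label the merged cluster CEFGOTW
final tree: (((((C:27/4,(G:-11/10,W:21/10):23/4):7,O:3):181/32,T:255/32):113/32,E:-209/32):369/64,F:369/64)
total length: 1461/32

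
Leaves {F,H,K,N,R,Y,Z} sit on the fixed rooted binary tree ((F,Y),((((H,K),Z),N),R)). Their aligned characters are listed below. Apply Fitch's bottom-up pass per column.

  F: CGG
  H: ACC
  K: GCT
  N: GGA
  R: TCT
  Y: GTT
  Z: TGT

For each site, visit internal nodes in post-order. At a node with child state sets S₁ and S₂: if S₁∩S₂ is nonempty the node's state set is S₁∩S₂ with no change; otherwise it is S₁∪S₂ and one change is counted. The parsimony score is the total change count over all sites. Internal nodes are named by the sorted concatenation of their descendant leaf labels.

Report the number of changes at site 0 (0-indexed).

site 0, node FY: F={C} ∪ Y={G} → {C,G} (+1)
site 0, node HK: H={A} ∪ K={G} → {A,G} (+1)
site 0, node HKZ: HK={A,G} ∪ Z={T} → {A,G,T} (+1)
site 0, node HKNZ: HKZ={A,G,T} ∩ N={G} → {G} (+0)
site 0, node HKNRZ: HKNZ={G} ∪ R={T} → {G,T} (+1)
site 0, node FHKNRYZ: FY={C,G} ∩ HKNRZ={G,T} → {G} (+0)
site 1, node FY: F={G} ∪ Y={T} → {G,T} (+1)
site 1, node HK: H={C} ∩ K={C} → {C} (+0)
site 1, node HKZ: HK={C} ∪ Z={G} → {C,G} (+1)
site 1, node HKNZ: HKZ={C,G} ∩ N={G} → {G} (+0)
site 1, node HKNRZ: HKNZ={G} ∪ R={C} → {C,G} (+1)
site 1, node FHKNRYZ: FY={G,T} ∩ HKNRZ={C,G} → {G} (+0)
site 2, node FY: F={G} ∪ Y={T} → {G,T} (+1)
site 2, node HK: H={C} ∪ K={T} → {C,T} (+1)
site 2, node HKZ: HK={C,T} ∩ Z={T} → {T} (+0)
site 2, node HKNZ: HKZ={T} ∪ N={A} → {A,T} (+1)
site 2, node HKNRZ: HKNZ={A,T} ∩ R={T} → {T} (+0)
site 2, node FHKNRYZ: FY={G,T} ∩ HKNRZ={T} → {T} (+0)
per-site changes: [4, 3, 3]; total = 10

4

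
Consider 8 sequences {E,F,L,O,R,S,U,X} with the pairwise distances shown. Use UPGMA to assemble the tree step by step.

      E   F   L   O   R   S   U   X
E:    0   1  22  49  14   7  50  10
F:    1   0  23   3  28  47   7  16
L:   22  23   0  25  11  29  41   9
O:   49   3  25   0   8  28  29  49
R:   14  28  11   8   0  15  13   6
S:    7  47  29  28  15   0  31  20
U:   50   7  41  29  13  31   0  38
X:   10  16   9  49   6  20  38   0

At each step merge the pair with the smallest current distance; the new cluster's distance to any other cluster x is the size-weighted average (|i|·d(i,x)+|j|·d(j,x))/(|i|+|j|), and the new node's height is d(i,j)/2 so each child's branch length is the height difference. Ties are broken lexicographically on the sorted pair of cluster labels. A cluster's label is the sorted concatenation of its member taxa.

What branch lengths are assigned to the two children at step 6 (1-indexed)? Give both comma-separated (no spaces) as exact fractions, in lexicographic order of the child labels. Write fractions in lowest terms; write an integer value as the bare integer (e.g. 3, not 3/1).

17/10,27/2

1. join E+F (d=1) ⇒ EF; edges |E|=1/2, |F|=1/2
  updated: d(EF,L)=45/2, d(EF,O)=26, d(EF,R)=21, d(EF,S)=27, d(EF,U)=57/2, d(EF,X)=13
2. join R+X (d=6) ⇒ RX; edges |R|=3, |X|=3
  updated: d(EF,RX)=17, d(L,RX)=10, d(O,RX)=57/2, d(RX,S)=35/2, d(RX,U)=51/2
3. join L+RX (d=10) ⇒ LRX; edges |L|=5, |RX|=2
  updated: d(EF,LRX)=113/6, d(LRX,O)=82/3, d(LRX,S)=64/3, d(LRX,U)=92/3
4. join EF+LRX (d=113/6) ⇒ EFLRX; edges |EF|=107/12, |LRX|=53/12
  updated: d(EFLRX,O)=134/5, d(EFLRX,S)=118/5, d(EFLRX,U)=149/5
5. join EFLRX+S (d=118/5) ⇒ EFLRSX; edges |EFLRX|=143/60, |S|=59/5
  updated: d(EFLRSX,O)=27, d(EFLRSX,U)=30
6. join EFLRSX+O (d=27) ⇒ EFLORSX; edges |EFLRSX|=17/10, |O|=27/2
  updated: d(EFLORSX,U)=209/7
7. join EFLORSX+U (d=209/7) ⇒ EFLORSUX; edges |EFLORSX|=10/7, |U|=209/14
final tree: (((((E:1/2,F:1/2):107/12,(L:5,(R:3,X:3):2):53/12):143/60,S:59/5):17/10,O:27/2):10/7,U:209/14)
total length: 30691/420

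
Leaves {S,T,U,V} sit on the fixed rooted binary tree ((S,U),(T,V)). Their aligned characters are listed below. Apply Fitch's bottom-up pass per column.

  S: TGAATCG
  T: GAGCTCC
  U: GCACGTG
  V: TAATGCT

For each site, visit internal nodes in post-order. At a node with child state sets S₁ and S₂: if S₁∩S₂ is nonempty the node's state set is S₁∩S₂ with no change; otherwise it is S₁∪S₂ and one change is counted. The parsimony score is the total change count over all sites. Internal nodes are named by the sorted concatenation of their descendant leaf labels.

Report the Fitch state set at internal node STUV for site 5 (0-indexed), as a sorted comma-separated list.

SU@0: {T} ∪ {G} = {G,T} (union, +1)
TV@0: {G} ∪ {T} = {G,T} (union, +1)
STUV@0: {G,T} ∩ {G,T} = {G,T} (intersection, +0)
SU@1: {G} ∪ {C} = {C,G} (union, +1)
TV@1: {A} ∩ {A} = {A} (intersection, +0)
STUV@1: {C,G} ∪ {A} = {A,C,G} (union, +1)
SU@2: {A} ∩ {A} = {A} (intersection, +0)
TV@2: {G} ∪ {A} = {A,G} (union, +1)
STUV@2: {A} ∩ {A,G} = {A} (intersection, +0)
SU@3: {A} ∪ {C} = {A,C} (union, +1)
TV@3: {C} ∪ {T} = {C,T} (union, +1)
STUV@3: {A,C} ∩ {C,T} = {C} (intersection, +0)
SU@4: {T} ∪ {G} = {G,T} (union, +1)
TV@4: {T} ∪ {G} = {G,T} (union, +1)
STUV@4: {G,T} ∩ {G,T} = {G,T} (intersection, +0)
SU@5: {C} ∪ {T} = {C,T} (union, +1)
TV@5: {C} ∩ {C} = {C} (intersection, +0)
STUV@5: {C,T} ∩ {C} = {C} (intersection, +0)
SU@6: {G} ∩ {G} = {G} (intersection, +0)
TV@6: {C} ∪ {T} = {C,T} (union, +1)
STUV@6: {G} ∪ {C,T} = {C,G,T} (union, +1)
per-site changes: [2, 2, 1, 2, 2, 1, 2]; total = 12

C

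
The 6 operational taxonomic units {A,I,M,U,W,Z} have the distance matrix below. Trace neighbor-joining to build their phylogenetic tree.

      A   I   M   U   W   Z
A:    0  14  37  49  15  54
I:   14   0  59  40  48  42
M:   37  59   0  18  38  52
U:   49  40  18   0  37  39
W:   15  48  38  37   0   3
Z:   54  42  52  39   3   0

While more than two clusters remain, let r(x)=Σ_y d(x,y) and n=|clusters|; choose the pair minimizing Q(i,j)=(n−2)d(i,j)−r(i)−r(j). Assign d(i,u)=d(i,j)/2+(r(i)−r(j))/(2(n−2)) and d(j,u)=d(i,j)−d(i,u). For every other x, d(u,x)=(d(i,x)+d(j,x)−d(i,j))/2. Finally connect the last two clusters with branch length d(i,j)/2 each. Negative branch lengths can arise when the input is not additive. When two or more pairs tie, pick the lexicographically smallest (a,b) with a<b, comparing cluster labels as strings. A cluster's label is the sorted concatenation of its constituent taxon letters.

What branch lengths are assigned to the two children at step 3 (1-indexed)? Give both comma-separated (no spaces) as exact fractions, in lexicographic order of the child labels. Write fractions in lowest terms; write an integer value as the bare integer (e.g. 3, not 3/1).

1. join W+Z (d=3, Q=-319) ⇒ WZ; edges |W|=-37/8, |Z|=61/8
  updated: d(A,WZ)=33, d(I,WZ)=87/2, d(M,WZ)=87/2, d(U,WZ)=73/2
2. join A+I (d=14, Q=-495/2) ⇒ AI; edges |A|=37/12, |I|=131/12
  updated: d(AI,M)=41, d(AI,U)=75/2, d(AI,WZ)=125/4
3. join AI+WZ (d=125/4, Q=-317/2) ⇒ AIWZ; edges |AI|=61/4, |WZ|=16
  updated: d(AIWZ,M)=213/8, d(AIWZ,U)=171/8
4. join AIWZ+M (d=213/8, Q=-66) ⇒ AIMWZ; edges |AIWZ|=15, |M|=93/8
  updated: d(AIMWZ,U)=51/8
5. join AIMWZ+U (d=51/8) ⇒ AIMUWZ; edges |AIMWZ|=51/16, |U|=51/16
final tree: ((((A:37/12,I:131/12):61/4,(W:-37/8,Z:61/8):16):15,M:93/8):51/16,U:51/16)
total length: 325/4

61/4,16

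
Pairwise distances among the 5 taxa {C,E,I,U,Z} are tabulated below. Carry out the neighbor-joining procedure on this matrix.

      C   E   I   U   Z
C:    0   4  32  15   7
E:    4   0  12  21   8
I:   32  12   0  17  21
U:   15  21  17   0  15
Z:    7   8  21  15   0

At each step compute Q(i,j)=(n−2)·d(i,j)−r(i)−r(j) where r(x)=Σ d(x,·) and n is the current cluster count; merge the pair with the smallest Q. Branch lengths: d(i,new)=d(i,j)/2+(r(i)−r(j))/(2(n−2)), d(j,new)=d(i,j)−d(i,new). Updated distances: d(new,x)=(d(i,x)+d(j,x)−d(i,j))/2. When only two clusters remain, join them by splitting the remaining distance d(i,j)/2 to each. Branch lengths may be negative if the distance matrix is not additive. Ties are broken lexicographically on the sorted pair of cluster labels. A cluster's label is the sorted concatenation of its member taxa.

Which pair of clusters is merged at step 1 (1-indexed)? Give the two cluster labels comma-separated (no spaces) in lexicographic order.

1. join I+U (d=17, Q=-99) ⇒ IU; edges |I|=65/6, |U|=37/6
  updated: d(C,IU)=15, d(E,IU)=8, d(IU,Z)=19/2
2. join C+E (d=4, Q=-38) ⇒ CE; edges |C|=7/2, |E|=1/2
  updated: d(CE,IU)=19/2, d(CE,Z)=11/2
3. join CE+IU (d=19/2, Q=-49/2) ⇒ CEIU; edges |CE|=11/4, |IU|=27/4
  updated: d(CEIU,Z)=11/4
4. join CEIU+Z (d=11/4) ⇒ CEIUZ; edges |CEIU|=11/8, |Z|=11/8
final tree: (((C:7/2,E:1/2):11/4,(I:65/6,U:37/6):27/4):11/8,Z:11/8)
total length: 133/4

I,U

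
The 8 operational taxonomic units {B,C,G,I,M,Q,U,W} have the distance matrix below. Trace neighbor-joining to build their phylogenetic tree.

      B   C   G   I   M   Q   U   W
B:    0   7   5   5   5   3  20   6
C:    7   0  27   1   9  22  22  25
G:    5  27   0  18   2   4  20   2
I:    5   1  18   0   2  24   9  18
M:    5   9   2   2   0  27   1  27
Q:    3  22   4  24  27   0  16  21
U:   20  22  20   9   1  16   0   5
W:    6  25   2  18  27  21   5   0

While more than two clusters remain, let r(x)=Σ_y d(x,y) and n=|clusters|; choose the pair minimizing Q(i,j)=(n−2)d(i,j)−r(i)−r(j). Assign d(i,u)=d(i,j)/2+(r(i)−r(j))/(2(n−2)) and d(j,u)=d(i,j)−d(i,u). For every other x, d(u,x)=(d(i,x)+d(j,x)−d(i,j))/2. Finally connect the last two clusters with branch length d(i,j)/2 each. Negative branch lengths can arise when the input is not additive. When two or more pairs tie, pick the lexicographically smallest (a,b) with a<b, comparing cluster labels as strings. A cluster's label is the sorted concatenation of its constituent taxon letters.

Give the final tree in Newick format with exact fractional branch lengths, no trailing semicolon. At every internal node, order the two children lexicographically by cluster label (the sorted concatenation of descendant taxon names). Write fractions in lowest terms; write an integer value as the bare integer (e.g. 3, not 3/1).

(((B:-7/2,Q:13/2):2,((C:7/2,I:-5/2):25/4,(M:-1/2,U:3/2):13/4):7):9/4,(G:-7/3,W:13/3):9/4)

iteration 1: select C,I (d=1, Q=-184); attach at lengths (7/2, -5/2); label the merged cluster CI
  updated: d(B,CI)=11/2, d(CI,G)=22, d(CI,M)=5, d(CI,Q)=45/2, d(CI,U)=15, d(CI,W)=21
iteration 2: select M,U (d=1, Q=-139); attach at lengths (-1/2, 3/2); label the merged cluster MU
  updated: d(B,MU)=12, d(CI,MU)=19/2, d(G,MU)=21/2, d(MU,Q)=21, d(MU,W)=31/2
iteration 3: select CI,MU (d=19/2, Q=-111); attach at lengths (25/4, 13/4); label the merged cluster CIMU
  updated: d(B,CIMU)=4, d(CIMU,G)=23/2, d(CIMU,Q)=17, d(CIMU,W)=27/2
iteration 4: select G,W (d=2, Q=-59); attach at lengths (-7/3, 13/3); label the merged cluster GW
  updated: d(B,GW)=9/2, d(CIMU,GW)=23/2, d(GW,Q)=23/2
iteration 5: select B,Q (d=3, Q=-37); attach at lengths (-7/2, 13/2); label the merged cluster BQ
  updated: d(BQ,CIMU)=9, d(BQ,GW)=13/2
iteration 6: select BQ,CIMU (d=9, Q=-27); attach at lengths (2, 7); label the merged cluster BCIMQU
  updated: d(BCIMQU,GW)=9/2
iteration 7: select BCIMQU,GW (d=9/2); attach at lengths (9/4, 9/4); label the merged cluster BCGIMQUW
final tree: (((B:-7/2,Q:13/2):2,((C:7/2,I:-5/2):25/4,(M:-1/2,U:3/2):13/4):7):9/4,(G:-7/3,W:13/3):9/4)
total length: 30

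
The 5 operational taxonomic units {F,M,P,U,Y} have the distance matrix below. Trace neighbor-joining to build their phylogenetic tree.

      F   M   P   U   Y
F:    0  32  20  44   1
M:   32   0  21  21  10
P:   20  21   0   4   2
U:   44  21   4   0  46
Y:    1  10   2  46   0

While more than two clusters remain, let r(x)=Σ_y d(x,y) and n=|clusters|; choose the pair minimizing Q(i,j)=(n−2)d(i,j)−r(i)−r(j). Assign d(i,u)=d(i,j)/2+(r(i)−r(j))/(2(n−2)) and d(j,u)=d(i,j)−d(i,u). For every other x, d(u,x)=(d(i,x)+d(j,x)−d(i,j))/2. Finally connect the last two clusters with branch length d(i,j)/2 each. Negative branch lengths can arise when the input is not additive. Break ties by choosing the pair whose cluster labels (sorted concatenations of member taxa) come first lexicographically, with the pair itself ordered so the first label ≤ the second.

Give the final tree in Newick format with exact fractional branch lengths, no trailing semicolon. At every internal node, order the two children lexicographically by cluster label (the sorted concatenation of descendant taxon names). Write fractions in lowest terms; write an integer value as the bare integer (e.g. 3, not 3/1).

((((F:41/6,Y:-35/6):27/2,M:7):12,P:-13/2):21/4,U:21/4)

1. join F+Y (d=1, Q=-153) ⇒ FY; edges |F|=41/6, |Y|=-35/6
  updated: d(FY,M)=41/2, d(FY,P)=21/2, d(FY,U)=89/2
2. join FY+M (d=41/2, Q=-97) ⇒ FMY; edges |FY|=27/2, |M|=7
  updated: d(FMY,P)=11/2, d(FMY,U)=45/2
3. join FMY+P (d=11/2, Q=-32) ⇒ FMPY; edges |FMY|=12, |P|=-13/2
  updated: d(FMPY,U)=21/2
4. join FMPY+U (d=21/2) ⇒ FMPUY; edges |FMPY|=21/4, |U|=21/4
final tree: ((((F:41/6,Y:-35/6):27/2,M:7):12,P:-13/2):21/4,U:21/4)
total length: 75/2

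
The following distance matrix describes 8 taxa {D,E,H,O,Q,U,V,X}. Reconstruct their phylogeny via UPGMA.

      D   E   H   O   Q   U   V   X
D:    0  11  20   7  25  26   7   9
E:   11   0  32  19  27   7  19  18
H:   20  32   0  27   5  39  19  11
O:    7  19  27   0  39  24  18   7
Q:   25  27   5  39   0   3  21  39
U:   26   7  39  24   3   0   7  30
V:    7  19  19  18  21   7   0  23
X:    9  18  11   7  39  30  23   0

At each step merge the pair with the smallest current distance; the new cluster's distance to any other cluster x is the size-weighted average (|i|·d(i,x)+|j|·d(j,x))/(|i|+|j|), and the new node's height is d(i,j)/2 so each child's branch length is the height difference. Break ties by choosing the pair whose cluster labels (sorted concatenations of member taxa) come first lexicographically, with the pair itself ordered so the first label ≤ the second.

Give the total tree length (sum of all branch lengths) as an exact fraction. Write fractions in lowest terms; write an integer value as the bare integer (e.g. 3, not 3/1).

463/8

iteration 1: select Q,U (d=3); attach at lengths (3/2, 3/2); label the merged cluster QU
  updated: d(D,QU)=51/2, d(E,QU)=17, d(H,QU)=22, d(O,QU)=63/2, d(QU,V)=14, d(QU,X)=69/2
iteration 2: select D,O (d=7); attach at lengths (7/2, 7/2); label the merged cluster DO
  updated: d(DO,E)=15, d(DO,H)=47/2, d(DO,QU)=57/2, d(DO,V)=25/2, d(DO,X)=8
iteration 3: select DO,X (d=8); attach at lengths (1/2, 4); label the merged cluster DOX
  updated: d(DOX,E)=16, d(DOX,H)=58/3, d(DOX,QU)=61/2, d(DOX,V)=16
iteration 4: select QU,V (d=14); attach at lengths (11/2, 7); label the merged cluster QUV
  updated: d(DOX,QUV)=77/3, d(E,QUV)=53/3, d(H,QUV)=21
iteration 5: select DOX,E (d=16); attach at lengths (4, 8); label the merged cluster DEOX
  updated: d(DEOX,H)=45/2, d(DEOX,QUV)=71/3
iteration 6: select H,QUV (d=21); attach at lengths (21/2, 7/2); label the merged cluster HQUV
  updated: d(DEOX,HQUV)=187/8
iteration 7: select DEOX,HQUV (d=187/8); attach at lengths (59/16, 19/16); label the merged cluster DEHOQUVX
final tree: ((((D:7/2,O:7/2):1/2,X:4):4,E:8):59/16,(H:21/2,((Q:3/2,U:3/2):11/2,V:7):7/2):19/16)
total length: 463/8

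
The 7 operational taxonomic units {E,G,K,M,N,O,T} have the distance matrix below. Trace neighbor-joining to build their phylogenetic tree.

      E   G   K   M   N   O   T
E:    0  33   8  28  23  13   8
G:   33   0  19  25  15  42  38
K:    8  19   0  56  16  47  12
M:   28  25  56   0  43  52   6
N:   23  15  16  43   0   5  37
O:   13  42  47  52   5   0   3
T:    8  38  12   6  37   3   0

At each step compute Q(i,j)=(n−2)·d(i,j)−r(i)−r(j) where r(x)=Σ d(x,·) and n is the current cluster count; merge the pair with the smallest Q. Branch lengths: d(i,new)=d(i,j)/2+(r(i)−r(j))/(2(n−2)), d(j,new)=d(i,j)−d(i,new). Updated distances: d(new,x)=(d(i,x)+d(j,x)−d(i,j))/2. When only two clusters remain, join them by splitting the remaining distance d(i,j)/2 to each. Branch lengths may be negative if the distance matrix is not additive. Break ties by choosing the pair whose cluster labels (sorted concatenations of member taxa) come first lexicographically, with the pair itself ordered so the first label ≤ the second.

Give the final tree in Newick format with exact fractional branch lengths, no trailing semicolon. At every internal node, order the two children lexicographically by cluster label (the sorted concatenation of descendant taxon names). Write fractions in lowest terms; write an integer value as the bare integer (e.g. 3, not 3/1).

(((E:2,(M:68/5,T:-38/5):13):9/4,(G:51/4,K:25/4):47/8):97/16,(N:-31/16,O:111/16):97/16)

step 1: merge (M,T) at d=6, Q=-284; branch lengths M→68/5, T→-38/5; new cluster MT
  updated: d(E,MT)=15, d(G,MT)=57/2, d(K,MT)=31, d(MT,N)=37, d(MT,O)=49/2
step 2: merge (N,O) at d=5, Q=-415/2; branch lengths N→-31/16, O→111/16; new cluster NO
  updated: d(E,NO)=31/2, d(G,NO)=26, d(K,NO)=29, d(MT,NO)=113/4
step 3: merge (G,K) at d=19, Q=-273/2; branch lengths G→51/4, K→25/4; new cluster GK
  updated: d(E,GK)=11, d(GK,MT)=81/4, d(GK,NO)=18
step 4: merge (E,MT) at d=15, Q=-75; branch lengths E→2, MT→13; new cluster EMT
  updated: d(EMT,GK)=65/8, d(EMT,NO)=115/8
step 5: merge (EMT,GK) at d=65/8, Q=-81/2; branch lengths EMT→9/4, GK→47/8; new cluster EGKMT
  updated: d(EGKMT,NO)=97/8
step 6: merge (EGKMT,NO) at d=97/8; branch lengths EGKMT→97/16, NO→97/16; new cluster EGKMNOT
final tree: (((E:2,(M:68/5,T:-38/5):13):9/4,(G:51/4,K:25/4):47/8):97/16,(N:-31/16,O:111/16):97/16)
total length: 261/4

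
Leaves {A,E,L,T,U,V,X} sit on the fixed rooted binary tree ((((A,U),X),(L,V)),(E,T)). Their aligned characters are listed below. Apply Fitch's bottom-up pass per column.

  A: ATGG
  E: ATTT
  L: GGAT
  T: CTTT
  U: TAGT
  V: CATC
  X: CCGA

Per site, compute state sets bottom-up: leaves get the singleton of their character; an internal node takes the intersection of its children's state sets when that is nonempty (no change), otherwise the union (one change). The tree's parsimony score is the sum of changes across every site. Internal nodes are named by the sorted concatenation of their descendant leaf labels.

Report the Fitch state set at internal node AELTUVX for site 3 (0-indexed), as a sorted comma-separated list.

T

site 0, node AU: A={A} ∪ U={T} → {A,T} (+1)
site 0, node AUX: AU={A,T} ∪ X={C} → {A,C,T} (+1)
site 0, node LV: L={G} ∪ V={C} → {C,G} (+1)
site 0, node ALUVX: AUX={A,C,T} ∩ LV={C,G} → {C} (+0)
site 0, node ET: E={A} ∪ T={C} → {A,C} (+1)
site 0, node AELTUVX: ALUVX={C} ∩ ET={A,C} → {C} (+0)
site 1, node AU: A={T} ∪ U={A} → {A,T} (+1)
site 1, node AUX: AU={A,T} ∪ X={C} → {A,C,T} (+1)
site 1, node LV: L={G} ∪ V={A} → {A,G} (+1)
site 1, node ALUVX: AUX={A,C,T} ∩ LV={A,G} → {A} (+0)
site 1, node ET: E={T} ∩ T={T} → {T} (+0)
site 1, node AELTUVX: ALUVX={A} ∪ ET={T} → {A,T} (+1)
site 2, node AU: A={G} ∩ U={G} → {G} (+0)
site 2, node AUX: AU={G} ∩ X={G} → {G} (+0)
site 2, node LV: L={A} ∪ V={T} → {A,T} (+1)
site 2, node ALUVX: AUX={G} ∪ LV={A,T} → {A,G,T} (+1)
site 2, node ET: E={T} ∩ T={T} → {T} (+0)
site 2, node AELTUVX: ALUVX={A,G,T} ∩ ET={T} → {T} (+0)
site 3, node AU: A={G} ∪ U={T} → {G,T} (+1)
site 3, node AUX: AU={G,T} ∪ X={A} → {A,G,T} (+1)
site 3, node LV: L={T} ∪ V={C} → {C,T} (+1)
site 3, node ALUVX: AUX={A,G,T} ∩ LV={C,T} → {T} (+0)
site 3, node ET: E={T} ∩ T={T} → {T} (+0)
site 3, node AELTUVX: ALUVX={T} ∩ ET={T} → {T} (+0)
per-site changes: [4, 4, 2, 3]; total = 13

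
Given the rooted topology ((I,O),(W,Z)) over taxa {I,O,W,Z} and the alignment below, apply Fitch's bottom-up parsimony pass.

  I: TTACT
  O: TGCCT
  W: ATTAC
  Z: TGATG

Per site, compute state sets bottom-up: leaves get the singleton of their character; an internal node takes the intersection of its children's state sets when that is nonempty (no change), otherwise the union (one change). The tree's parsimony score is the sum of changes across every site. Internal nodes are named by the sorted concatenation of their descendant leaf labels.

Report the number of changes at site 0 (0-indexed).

1

site 0, node IO: I={T} ∩ O={T} → {T} (+0)
site 0, node WZ: W={A} ∪ Z={T} → {A,T} (+1)
site 0, node IOWZ: IO={T} ∩ WZ={A,T} → {T} (+0)
site 1, node IO: I={T} ∪ O={G} → {G,T} (+1)
site 1, node WZ: W={T} ∪ Z={G} → {G,T} (+1)
site 1, node IOWZ: IO={G,T} ∩ WZ={G,T} → {G,T} (+0)
site 2, node IO: I={A} ∪ O={C} → {A,C} (+1)
site 2, node WZ: W={T} ∪ Z={A} → {A,T} (+1)
site 2, node IOWZ: IO={A,C} ∩ WZ={A,T} → {A} (+0)
site 3, node IO: I={C} ∩ O={C} → {C} (+0)
site 3, node WZ: W={A} ∪ Z={T} → {A,T} (+1)
site 3, node IOWZ: IO={C} ∪ WZ={A,T} → {A,C,T} (+1)
site 4, node IO: I={T} ∩ O={T} → {T} (+0)
site 4, node WZ: W={C} ∪ Z={G} → {C,G} (+1)
site 4, node IOWZ: IO={T} ∪ WZ={C,G} → {C,G,T} (+1)
per-site changes: [1, 2, 2, 2, 2]; total = 9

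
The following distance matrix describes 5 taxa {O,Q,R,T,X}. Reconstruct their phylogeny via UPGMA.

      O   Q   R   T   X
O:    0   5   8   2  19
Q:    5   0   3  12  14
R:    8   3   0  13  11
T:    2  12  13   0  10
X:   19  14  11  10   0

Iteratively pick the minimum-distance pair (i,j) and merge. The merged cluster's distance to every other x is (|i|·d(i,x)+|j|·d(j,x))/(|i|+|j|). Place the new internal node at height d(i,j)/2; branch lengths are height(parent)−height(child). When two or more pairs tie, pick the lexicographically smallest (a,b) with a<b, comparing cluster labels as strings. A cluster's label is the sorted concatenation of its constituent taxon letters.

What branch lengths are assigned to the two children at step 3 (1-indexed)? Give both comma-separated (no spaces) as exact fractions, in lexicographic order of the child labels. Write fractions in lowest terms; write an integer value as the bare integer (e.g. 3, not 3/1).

iteration 1: select O,T (d=2); attach at lengths (1, 1); label the merged cluster OT
  updated: d(OT,Q)=17/2, d(OT,R)=21/2, d(OT,X)=29/2
iteration 2: select Q,R (d=3); attach at lengths (3/2, 3/2); label the merged cluster QR
  updated: d(OT,QR)=19/2, d(QR,X)=25/2
iteration 3: select OT,QR (d=19/2); attach at lengths (15/4, 13/4); label the merged cluster OQRT
  updated: d(OQRT,X)=27/2
iteration 4: select OQRT,X (d=27/2); attach at lengths (2, 27/4); label the merged cluster OQRTX
final tree: (((O:1,T:1):15/4,(Q:3/2,R:3/2):13/4):2,X:27/4)
total length: 83/4

15/4,13/4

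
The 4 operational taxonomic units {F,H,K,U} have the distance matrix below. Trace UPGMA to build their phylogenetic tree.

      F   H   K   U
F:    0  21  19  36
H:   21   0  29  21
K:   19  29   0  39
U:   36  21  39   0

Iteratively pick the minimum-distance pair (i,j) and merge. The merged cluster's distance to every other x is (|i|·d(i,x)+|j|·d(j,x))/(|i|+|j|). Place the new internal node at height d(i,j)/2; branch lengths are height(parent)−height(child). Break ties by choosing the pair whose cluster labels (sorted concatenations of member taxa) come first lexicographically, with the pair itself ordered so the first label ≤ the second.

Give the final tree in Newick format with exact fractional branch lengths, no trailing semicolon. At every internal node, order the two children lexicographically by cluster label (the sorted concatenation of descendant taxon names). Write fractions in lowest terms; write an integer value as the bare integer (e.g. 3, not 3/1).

((F:19/2,K:19/2):49/8,(H:21/2,U:21/2):41/8)

iteration 1: select F,K (d=19); attach at lengths (19/2, 19/2); label the merged cluster FK
  updated: d(FK,H)=25, d(FK,U)=75/2
iteration 2: select H,U (d=21); attach at lengths (21/2, 21/2); label the merged cluster HU
  updated: d(FK,HU)=125/4
iteration 3: select FK,HU (d=125/4); attach at lengths (49/8, 41/8); label the merged cluster FHKU
final tree: ((F:19/2,K:19/2):49/8,(H:21/2,U:21/2):41/8)
total length: 205/4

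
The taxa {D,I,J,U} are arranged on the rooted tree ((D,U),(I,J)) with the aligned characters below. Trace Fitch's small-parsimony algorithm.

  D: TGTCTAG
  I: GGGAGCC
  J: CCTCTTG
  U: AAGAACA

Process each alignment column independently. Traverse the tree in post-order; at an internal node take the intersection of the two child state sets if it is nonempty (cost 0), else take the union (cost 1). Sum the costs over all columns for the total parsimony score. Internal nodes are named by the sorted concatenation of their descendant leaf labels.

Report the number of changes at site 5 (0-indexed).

DU@0: {T} ∪ {A} = {A,T} (union, +1)
IJ@0: {G} ∪ {C} = {C,G} (union, +1)
DIJU@0: {A,T} ∪ {C,G} = {A,C,G,T} (union, +1)
DU@1: {G} ∪ {A} = {A,G} (union, +1)
IJ@1: {G} ∪ {C} = {C,G} (union, +1)
DIJU@1: {A,G} ∩ {C,G} = {G} (intersection, +0)
DU@2: {T} ∪ {G} = {G,T} (union, +1)
IJ@2: {G} ∪ {T} = {G,T} (union, +1)
DIJU@2: {G,T} ∩ {G,T} = {G,T} (intersection, +0)
DU@3: {C} ∪ {A} = {A,C} (union, +1)
IJ@3: {A} ∪ {C} = {A,C} (union, +1)
DIJU@3: {A,C} ∩ {A,C} = {A,C} (intersection, +0)
DU@4: {T} ∪ {A} = {A,T} (union, +1)
IJ@4: {G} ∪ {T} = {G,T} (union, +1)
DIJU@4: {A,T} ∩ {G,T} = {T} (intersection, +0)
DU@5: {A} ∪ {C} = {A,C} (union, +1)
IJ@5: {C} ∪ {T} = {C,T} (union, +1)
DIJU@5: {A,C} ∩ {C,T} = {C} (intersection, +0)
DU@6: {G} ∪ {A} = {A,G} (union, +1)
IJ@6: {C} ∪ {G} = {C,G} (union, +1)
DIJU@6: {A,G} ∩ {C,G} = {G} (intersection, +0)
per-site changes: [3, 2, 2, 2, 2, 2, 2]; total = 15

2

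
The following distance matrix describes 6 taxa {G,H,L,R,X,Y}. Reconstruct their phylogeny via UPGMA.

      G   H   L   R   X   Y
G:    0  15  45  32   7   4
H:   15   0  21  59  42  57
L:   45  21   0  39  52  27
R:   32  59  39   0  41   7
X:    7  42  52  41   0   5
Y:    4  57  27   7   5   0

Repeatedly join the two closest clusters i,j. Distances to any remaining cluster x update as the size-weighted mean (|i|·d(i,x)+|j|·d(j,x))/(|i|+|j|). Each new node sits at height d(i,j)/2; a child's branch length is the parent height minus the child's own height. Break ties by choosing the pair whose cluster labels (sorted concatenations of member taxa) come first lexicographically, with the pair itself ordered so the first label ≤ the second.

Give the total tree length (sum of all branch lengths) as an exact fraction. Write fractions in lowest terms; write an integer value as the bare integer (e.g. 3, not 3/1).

1. join G+Y (d=4) ⇒ GY; edges |G|=2, |Y|=2
  updated: d(GY,H)=36, d(GY,L)=36, d(GY,R)=39/2, d(GY,X)=6
2. join GY+X (d=6) ⇒ GXY; edges |GY|=1, |X|=3
  updated: d(GXY,H)=38, d(GXY,L)=124/3, d(GXY,R)=80/3
3. join H+L (d=21) ⇒ HL; edges |H|=21/2, |L|=21/2
  updated: d(GXY,HL)=119/3, d(HL,R)=49
4. join GXY+R (d=80/3) ⇒ GRXY; edges |GXY|=31/3, |R|=40/3
  updated: d(GRXY,HL)=42
5. join GRXY+HL (d=42) ⇒ GHLRXY; edges |GRXY|=23/3, |HL|=21/2
final tree: ((((G:2,Y:2):1,X:3):31/3,R:40/3):23/3,(H:21/2,L:21/2):21/2)
total length: 425/6

425/6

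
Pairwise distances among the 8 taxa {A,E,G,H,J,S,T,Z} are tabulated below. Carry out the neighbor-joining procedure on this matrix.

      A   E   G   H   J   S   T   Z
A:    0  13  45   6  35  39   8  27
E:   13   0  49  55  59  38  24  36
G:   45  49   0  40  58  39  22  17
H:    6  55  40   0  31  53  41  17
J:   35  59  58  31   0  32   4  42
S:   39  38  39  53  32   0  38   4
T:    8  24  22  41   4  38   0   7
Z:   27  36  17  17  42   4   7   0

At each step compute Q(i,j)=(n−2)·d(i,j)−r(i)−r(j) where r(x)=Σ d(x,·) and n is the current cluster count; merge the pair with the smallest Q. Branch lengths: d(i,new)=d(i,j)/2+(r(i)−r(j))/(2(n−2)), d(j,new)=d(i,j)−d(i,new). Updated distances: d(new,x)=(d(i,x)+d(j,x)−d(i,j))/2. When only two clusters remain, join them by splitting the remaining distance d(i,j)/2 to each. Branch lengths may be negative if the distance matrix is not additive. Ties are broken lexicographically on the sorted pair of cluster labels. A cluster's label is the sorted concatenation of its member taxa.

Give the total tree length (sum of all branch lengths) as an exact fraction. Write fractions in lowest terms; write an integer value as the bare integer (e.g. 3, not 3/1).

1493/16

1. join J+T (d=4, Q=-381) ⇒ JT; edges |J|=47/4, |T|=-31/4
  updated: d(A,JT)=39/2, d(E,JT)=79/2, d(G,JT)=38, d(H,JT)=34, d(JT,S)=33, d(JT,Z)=45/2
2. join A+H (d=6, Q=-649/2) ⇒ AH; edges |A|=-51/20, |H|=171/20
  updated: d(AH,E)=31, d(AH,G)=79/2, d(AH,JT)=95/4, d(AH,S)=43, d(AH,Z)=19
3. join S+Z (d=4, Q=-479/2) ⇒ SZ; edges |S|=149/16, |Z|=-85/16
  updated: d(AH,SZ)=29, d(E,SZ)=35, d(G,SZ)=26, d(JT,SZ)=103/4
4. join G+SZ (d=26, Q=-761/4) ⇒ GSZ; edges |G|=153/8, |SZ|=55/8
  updated: d(AH,GSZ)=85/4, d(E,GSZ)=29, d(GSZ,JT)=151/8
5. join AH+E (d=31, Q=-227/2) ⇒ AEH; edges |AH|=77/8, |E|=171/8
  updated: d(AEH,GSZ)=77/8, d(AEH,JT)=129/8
6. join AEH+GSZ (d=77/8, Q=-357/8) ⇒ AEGHSZ; edges |AEH|=55/16, |GSZ|=99/16
  updated: d(AEGHSZ,JT)=203/16
7. join AEGHSZ+JT (d=203/16) ⇒ AEGHJSTZ; edges |AEGHSZ|=203/32, |JT|=203/32
final tree: ((((A:-51/20,H:171/20):77/8,E:171/8):55/16,(G:153/8,(S:149/16,Z:-85/16):55/8):99/16):203/32,(J:47/4,T:-31/4):203/32)
total length: 1493/16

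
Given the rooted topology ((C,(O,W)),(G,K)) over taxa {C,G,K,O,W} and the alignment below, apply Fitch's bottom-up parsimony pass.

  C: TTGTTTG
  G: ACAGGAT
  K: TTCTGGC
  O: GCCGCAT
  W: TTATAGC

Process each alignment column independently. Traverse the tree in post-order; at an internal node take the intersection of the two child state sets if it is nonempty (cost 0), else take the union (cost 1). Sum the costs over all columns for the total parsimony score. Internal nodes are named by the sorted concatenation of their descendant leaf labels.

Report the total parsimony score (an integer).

site 0, node OW: O={G} ∪ W={T} → {G,T} (+1)
site 0, node COW: C={T} ∩ OW={G,T} → {T} (+0)
site 0, node GK: G={A} ∪ K={T} → {A,T} (+1)
site 0, node CGKOW: COW={T} ∩ GK={A,T} → {T} (+0)
site 1, node OW: O={C} ∪ W={T} → {C,T} (+1)
site 1, node COW: C={T} ∩ OW={C,T} → {T} (+0)
site 1, node GK: G={C} ∪ K={T} → {C,T} (+1)
site 1, node CGKOW: COW={T} ∩ GK={C,T} → {T} (+0)
site 2, node OW: O={C} ∪ W={A} → {A,C} (+1)
site 2, node COW: C={G} ∪ OW={A,C} → {A,C,G} (+1)
site 2, node GK: G={A} ∪ K={C} → {A,C} (+1)
site 2, node CGKOW: COW={A,C,G} ∩ GK={A,C} → {A,C} (+0)
site 3, node OW: O={G} ∪ W={T} → {G,T} (+1)
site 3, node COW: C={T} ∩ OW={G,T} → {T} (+0)
site 3, node GK: G={G} ∪ K={T} → {G,T} (+1)
site 3, node CGKOW: COW={T} ∩ GK={G,T} → {T} (+0)
site 4, node OW: O={C} ∪ W={A} → {A,C} (+1)
site 4, node COW: C={T} ∪ OW={A,C} → {A,C,T} (+1)
site 4, node GK: G={G} ∩ K={G} → {G} (+0)
site 4, node CGKOW: COW={A,C,T} ∪ GK={G} → {A,C,G,T} (+1)
site 5, node OW: O={A} ∪ W={G} → {A,G} (+1)
site 5, node COW: C={T} ∪ OW={A,G} → {A,G,T} (+1)
site 5, node GK: G={A} ∪ K={G} → {A,G} (+1)
site 5, node CGKOW: COW={A,G,T} ∩ GK={A,G} → {A,G} (+0)
site 6, node OW: O={T} ∪ W={C} → {C,T} (+1)
site 6, node COW: C={G} ∪ OW={C,T} → {C,G,T} (+1)
site 6, node GK: G={T} ∪ K={C} → {C,T} (+1)
site 6, node CGKOW: COW={C,G,T} ∩ GK={C,T} → {C,T} (+0)
per-site changes: [2, 2, 3, 2, 3, 3, 3]; total = 18

18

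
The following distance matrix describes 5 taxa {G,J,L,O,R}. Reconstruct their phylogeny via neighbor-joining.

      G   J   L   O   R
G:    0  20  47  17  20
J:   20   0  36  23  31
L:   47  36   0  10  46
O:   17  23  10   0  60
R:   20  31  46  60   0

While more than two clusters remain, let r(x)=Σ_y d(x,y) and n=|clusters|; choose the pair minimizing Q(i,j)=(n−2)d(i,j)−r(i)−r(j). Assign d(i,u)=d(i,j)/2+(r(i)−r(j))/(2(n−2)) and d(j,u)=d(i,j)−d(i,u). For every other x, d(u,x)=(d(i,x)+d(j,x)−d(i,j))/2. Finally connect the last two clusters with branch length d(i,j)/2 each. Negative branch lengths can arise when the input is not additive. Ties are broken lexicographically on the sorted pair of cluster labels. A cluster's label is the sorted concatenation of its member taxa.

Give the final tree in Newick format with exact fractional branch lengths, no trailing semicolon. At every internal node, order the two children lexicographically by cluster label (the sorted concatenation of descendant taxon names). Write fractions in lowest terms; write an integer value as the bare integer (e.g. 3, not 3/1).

step 1: merge (L,O) at d=10, Q=-219; branch lengths L→59/6, O→1/6; new cluster LO
  updated: d(G,LO)=27, d(J,LO)=49/2, d(LO,R)=48
step 2: merge (G,R) at d=20, Q=-126; branch lengths G→2, R→18; new cluster GR
  updated: d(GR,J)=31/2, d(GR,LO)=55/2
step 3: merge (GR,J) at d=31/2, Q=-135/2; branch lengths GR→37/4, J→25/4; new cluster GJR
  updated: d(GJR,LO)=73/4
step 4: merge (GJR,LO) at d=73/4; branch lengths GJR→73/8, LO→73/8; new cluster GJLOR
final tree: (((G:2,R:18):37/4,J:25/4):73/8,(L:59/6,O:1/6):73/8)
total length: 255/4

(((G:2,R:18):37/4,J:25/4):73/8,(L:59/6,O:1/6):73/8)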